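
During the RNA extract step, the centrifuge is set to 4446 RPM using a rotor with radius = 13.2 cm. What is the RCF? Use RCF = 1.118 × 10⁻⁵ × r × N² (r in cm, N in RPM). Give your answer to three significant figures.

RCF = 1.118 × 10⁻⁵ × 13.2 × (4446)² = 1.118 × 10⁻⁵ × 13.2 × 19,766,916 ≈ 2,917.1 × g

2920 g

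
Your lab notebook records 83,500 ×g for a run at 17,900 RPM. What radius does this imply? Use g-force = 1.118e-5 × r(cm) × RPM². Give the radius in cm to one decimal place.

RCF = 1.118 × 10⁻⁵ × r × N²
83500 = 1.118 × 10⁻⁵ × r × (17900)²
r = 83500 / (1.118 × 10⁻⁵ × 320,410,000) = 83500 / 3582.184 ≈ 23.310 cm

r ≈ 23.3 cm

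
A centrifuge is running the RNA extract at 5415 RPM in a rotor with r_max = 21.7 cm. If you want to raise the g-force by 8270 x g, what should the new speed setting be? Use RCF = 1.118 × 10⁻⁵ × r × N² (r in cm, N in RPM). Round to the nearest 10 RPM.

7960 RPM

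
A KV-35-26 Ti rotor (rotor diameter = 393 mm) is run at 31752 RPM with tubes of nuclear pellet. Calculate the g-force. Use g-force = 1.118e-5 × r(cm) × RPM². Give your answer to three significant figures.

221000 g

r = 393 mm / 2 = 196.5 mm = 19.65 cm
RCF = 1.118 × 10⁻⁵ × r × N²
RCF = 1.118 × 10⁻⁵ × 19.65 × (31752)² = 1.118 × 10⁻⁵ × 19.65 × 1,008,189,504 ≈ 221,486.1 × g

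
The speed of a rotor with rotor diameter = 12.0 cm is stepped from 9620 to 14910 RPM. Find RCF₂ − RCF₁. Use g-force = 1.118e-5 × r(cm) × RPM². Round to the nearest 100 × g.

≈ 8700 ×g

r = 12.0 / 2 = 6 cm
RCF₁ = 1.118 × 10⁻⁵ × 6 × (9620)² = 1.118 × 10⁻⁵ × 6 × 92,544,400 ≈ 6,207.9 × g
RCF₂ = 1.118 × 10⁻⁵ × 6 × (14910)² = 1.118 × 10⁻⁵ × 6 × 222,308,100 ≈ 14,912.4 × g
Increase = 14,912.4 − 6,207.9 = 8,704.5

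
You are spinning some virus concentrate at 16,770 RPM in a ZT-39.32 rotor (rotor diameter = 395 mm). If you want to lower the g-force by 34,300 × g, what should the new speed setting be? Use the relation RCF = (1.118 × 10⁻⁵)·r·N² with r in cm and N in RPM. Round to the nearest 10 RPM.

N₂ ≈ 11220 RPM

r = 395 mm / 2 = 197.5 mm = 19.75 cm
Current RCF = 1.118 × 10⁻⁵ × 19.75 × (16770)² = 1.118 × 10⁻⁵ × 19.75 × 281,232,900 ≈ 62,097.6 × g
Target RCF = 62,097.6 − 34,300 = 27,797.6 × g
N² = 27,797.6 / (22.0805 × 10⁻⁵) = 125,892,077
N ≈ √125,892,077 ≈ 11,220.2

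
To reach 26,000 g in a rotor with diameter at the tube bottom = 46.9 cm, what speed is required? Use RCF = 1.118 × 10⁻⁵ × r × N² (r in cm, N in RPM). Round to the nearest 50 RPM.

9950 RPM

r = 46.9 / 2 = 23.45 cm
26,000 = 1.118 × 10⁻⁵ × 23.45 × N²
N² = 26,000 / (26.2171 × 10⁻⁵) = 99,171,915
N ≈ √99,171,915 ≈ 9,958.5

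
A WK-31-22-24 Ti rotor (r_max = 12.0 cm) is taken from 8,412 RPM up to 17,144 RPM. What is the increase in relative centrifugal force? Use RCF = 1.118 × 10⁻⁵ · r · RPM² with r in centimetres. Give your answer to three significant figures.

RCF₁ = 1.118 × 10⁻⁵ × 12 × (8412)² = 1.118 × 10⁻⁵ × 12 × 70,761,744 ≈ 9,493.4 × g
RCF₂ = 1.118 × 10⁻⁵ × 12 × (17144)² = 1.118 × 10⁻⁵ × 12 × 293,916,736 ≈ 39,431.9 × g
Increase = 39,431.9 − 9,493.4 = 29,938.5

≈ 29900 g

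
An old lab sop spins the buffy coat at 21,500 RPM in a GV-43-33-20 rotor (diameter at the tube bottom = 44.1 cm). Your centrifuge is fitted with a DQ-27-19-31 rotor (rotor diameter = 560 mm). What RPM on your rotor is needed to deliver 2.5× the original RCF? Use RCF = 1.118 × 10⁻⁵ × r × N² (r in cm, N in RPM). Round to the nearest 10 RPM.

Original rotor: r = 44.1 / 2 = 22.05 cm
RCF_original = 1.118 × 10⁻⁵ × 22.05 × (21500)² = 1.118 × 10⁻⁵ × 22.05 × 462,250,000 ≈ 113,953.4 × g
Target RCF = 2.5 × 113,953.4 ≈ 284,883.5 × g
Your rotor: r = 560 mm / 2 = 280 mm = 28 cm
284,883.5 = 1.118 × 10⁻⁵ × 28 × N²
N² = 284,883.5 / (31.304 × 10⁻⁵) = 910,054,626
N ≈ √910,054,626 ≈ 30,167.1

≈ 30170 RPM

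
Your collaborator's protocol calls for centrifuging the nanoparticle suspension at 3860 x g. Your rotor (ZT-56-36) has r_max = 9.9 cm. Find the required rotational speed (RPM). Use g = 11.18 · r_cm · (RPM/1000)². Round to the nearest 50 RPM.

N ≈ 5900 RPM

3,860 = 11.18 × 9.9 × (N/1000)²
(N/1000)² = 3,860 / 110.682 = 34.87469
N = 1000 × √34.87469 ≈ 5,905.5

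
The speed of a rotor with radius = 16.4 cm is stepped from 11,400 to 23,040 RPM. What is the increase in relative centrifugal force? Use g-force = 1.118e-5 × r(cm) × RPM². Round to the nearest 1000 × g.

74000 ×g

RCF₁ = 1.118 × 10⁻⁵ × 16.4 × (11400)² = 1.118 × 10⁻⁵ × 16.4 × 129,960,000 ≈ 23,828.4 × g
RCF₂ = 1.118 × 10⁻⁵ × 16.4 × (23040)² = 1.118 × 10⁻⁵ × 16.4 × 530,841,600 ≈ 97,330.9 × g
Increase = 97,330.9 − 23,828.4 = 73,502.5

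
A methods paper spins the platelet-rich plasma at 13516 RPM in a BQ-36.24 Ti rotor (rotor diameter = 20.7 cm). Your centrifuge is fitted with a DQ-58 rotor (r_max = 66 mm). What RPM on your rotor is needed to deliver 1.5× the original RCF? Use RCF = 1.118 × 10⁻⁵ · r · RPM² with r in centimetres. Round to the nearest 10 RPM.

Original rotor: r = 20.7 / 2 = 10.35 cm
RCF_original = 1.118 × 10⁻⁵ × 10.35 × (13516)² = 1.118 × 10⁻⁵ × 10.35 × 182,682,256 ≈ 21,138.7 × g
Target RCF = 1.5 × 21,138.7 ≈ 31,708.1 × g
Your rotor: r = 66 mm = 6.6 cm
31,708.1 = 1.118 × 10⁻⁵ × 6.6 × N²
N² = 31,708.1 / (7.3788 × 10⁻⁵) = 429,718,924
N ≈ √429,718,924 ≈ 20,729.7

≈ 20730 RPM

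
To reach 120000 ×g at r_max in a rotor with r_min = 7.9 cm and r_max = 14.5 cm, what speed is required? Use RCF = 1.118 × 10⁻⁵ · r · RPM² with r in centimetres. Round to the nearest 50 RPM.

Use r_max = 14.5 cm.
120,000 = 1.118 × 10⁻⁵ × 14.5 × N²
N² = 120,000 / (16.211 × 10⁻⁵) = 740,238,110
N ≈ √740,238,110 ≈ 27,207.3

N ≈ 27200 RPM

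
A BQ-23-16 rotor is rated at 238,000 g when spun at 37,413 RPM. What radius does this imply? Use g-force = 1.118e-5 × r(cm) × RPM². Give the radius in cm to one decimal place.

≈ 15.2 cm

238000 = 1.118 × 10⁻⁵ × r × (37413)²
r = 238000 / (1.118 × 10⁻⁵ × 1,399,732,569) = 238000 / 15649.01 ≈ 15.209 cm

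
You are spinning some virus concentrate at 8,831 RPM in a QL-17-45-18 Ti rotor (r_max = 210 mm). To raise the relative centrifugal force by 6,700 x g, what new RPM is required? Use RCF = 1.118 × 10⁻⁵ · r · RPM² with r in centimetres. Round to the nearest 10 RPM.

10320 RPM

r = 210 mm = 21.0 cm
Current RCF = 1.118 × 10⁻⁵ × 21 × (8831)² = 1.118 × 10⁻⁵ × 21 × 77,986,561 ≈ 18,309.7 × g
Target RCF = 18,309.7 + 6,700 = 25,009.7 × g
N² = 25,009.7 / (23.478 × 10⁻⁵) = 106,523,980
N ≈ √106,523,980 ≈ 10,321.0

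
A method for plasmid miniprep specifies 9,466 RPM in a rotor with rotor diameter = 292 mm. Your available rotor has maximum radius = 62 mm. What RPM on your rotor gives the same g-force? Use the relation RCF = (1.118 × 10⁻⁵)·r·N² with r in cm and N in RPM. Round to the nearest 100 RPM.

Original rotor: r = 292 mm / 2 = 146 mm = 14.6 cm
RCF = 1.118 × 10⁻⁵ × r × N²
RCF_original = 1.118 × 10⁻⁵ × 14.6 × (9466)² = 1.118 × 10⁻⁵ × 14.6 × 89,605,156 ≈ 14,626.1 × g
Your rotor: r = 62 mm = 6.2 cm
14,626.1 = 1.118 × 10⁻⁵ × 6.2 × N²
N² = 14,626.1 / (6.9316 × 10⁻⁵) = 211,006,117
N ≈ √211,006,117 ≈ 14,526.0

≈ 14500 RPM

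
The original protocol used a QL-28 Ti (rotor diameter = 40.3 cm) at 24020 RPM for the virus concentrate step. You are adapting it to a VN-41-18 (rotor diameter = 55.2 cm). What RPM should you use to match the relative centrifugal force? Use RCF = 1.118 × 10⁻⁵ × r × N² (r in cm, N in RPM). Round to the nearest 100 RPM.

Original rotor: r = 40.3 / 2 = 20.15 cm
RCF = 1.118 × 10⁻⁵ × r × N²
RCF_original = 1.118 × 10⁻⁵ × 20.15 × (24020)² = 1.118 × 10⁻⁵ × 20.15 × 576,960,400 ≈ 129,975.9 × g
Your rotor: r = 55.2 / 2 = 27.6 cm
129,975.9 = 1.118 × 10⁻⁵ × 27.6 × N²
N² = 129,975.9 / (30.8568 × 10⁻⁵) = 421,222,875
N ≈ √421,222,875 ≈ 20,523.7

20500 RPM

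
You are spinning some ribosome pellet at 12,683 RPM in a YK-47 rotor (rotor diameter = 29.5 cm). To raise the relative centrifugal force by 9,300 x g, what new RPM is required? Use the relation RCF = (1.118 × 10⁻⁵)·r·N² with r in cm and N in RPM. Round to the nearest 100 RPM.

N₂ ≈ 14700 RPM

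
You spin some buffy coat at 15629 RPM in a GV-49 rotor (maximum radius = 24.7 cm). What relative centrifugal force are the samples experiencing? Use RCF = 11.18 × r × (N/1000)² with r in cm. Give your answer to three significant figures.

67500 ×g

RCF = 11.18 × 24.7 × (15.629)² = 11.18 × 24.7 × 244.265641 ≈ 67,453 × g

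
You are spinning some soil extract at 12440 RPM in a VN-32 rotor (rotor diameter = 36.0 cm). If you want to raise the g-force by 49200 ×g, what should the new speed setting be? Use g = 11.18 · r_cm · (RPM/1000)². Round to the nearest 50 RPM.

N₂ ≈ 20000 RPM

r = 36.0 / 2 = 18 cm
Current RCF = 11.18 × 18 × (12.44)² = 11.18 × 18 × 154.7536 ≈ 31,142.6 × g
Target RCF = 31,142.6 + 49,200 = 80,342.6 × g
(N/1000)² = 80,342.6 / 201.24 = 399.2377
N = 1000 × √399.2377 ≈ 19,980.9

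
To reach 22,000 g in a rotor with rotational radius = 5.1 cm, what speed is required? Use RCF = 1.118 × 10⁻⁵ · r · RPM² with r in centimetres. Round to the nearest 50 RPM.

22,000 = 1.118 × 10⁻⁵ × 5.1 × N²
N² = 22,000 / (5.7018 × 10⁻⁵) = 385,843,067
N ≈ √385,843,067 ≈ 19,642.9

19650 RPM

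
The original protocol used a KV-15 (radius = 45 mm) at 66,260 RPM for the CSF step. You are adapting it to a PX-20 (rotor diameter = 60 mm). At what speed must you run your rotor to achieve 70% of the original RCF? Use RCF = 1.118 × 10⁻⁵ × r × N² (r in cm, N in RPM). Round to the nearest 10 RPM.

≈ 67900 RPM

Original rotor: r = 45 mm = 4.5 cm
RCF_original = 1.118 × 10⁻⁵ × 4.5 × (66260)² = 1.118 × 10⁻⁵ × 4.5 × 4,390,387,600 ≈ 220,880.4 × g
Target RCF = 0.7 × 220,880.4 ≈ 154,616.3 × g
Your rotor: r = 60 mm / 2 = 30 mm = 3 cm
154,616.3 = 1.118 × 10⁻⁵ × 3 × N²
N² = 154,616.3 / (3.354 × 10⁻⁵) = 4,609,907,573
N ≈ √4,609,907,573 ≈ 67,896.3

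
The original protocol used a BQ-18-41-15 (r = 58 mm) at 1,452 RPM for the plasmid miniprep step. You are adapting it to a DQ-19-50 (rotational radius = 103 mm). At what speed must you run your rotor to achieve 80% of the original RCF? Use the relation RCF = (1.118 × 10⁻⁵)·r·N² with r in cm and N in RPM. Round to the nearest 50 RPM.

Original rotor: r = 58 mm = 5.8 cm
RCF_original = 1.118 × 10⁻⁵ × 5.8 × (1452)² = 1.118 × 10⁻⁵ × 5.8 × 2,108,304 ≈ 136.7 × g
Target RCF = 0.8 × 136.7 ≈ 109.4 × g
Your rotor: r = 103 mm = 10.3 cm
109.4 = 1.118 × 10⁻⁵ × 10.3 × N²
N² = 109.4 / (11.5154 × 10⁻⁵) = 950,032
N ≈ √950,032 ≈ 974.7

≈ 950 RPM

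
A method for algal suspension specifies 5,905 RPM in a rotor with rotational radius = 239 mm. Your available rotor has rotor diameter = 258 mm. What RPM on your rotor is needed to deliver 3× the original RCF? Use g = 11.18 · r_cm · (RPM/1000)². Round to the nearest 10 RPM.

13920 RPM

Original rotor: r = 239 mm = 23.9 cm
RCF_original = 11.18 × 23.9 × (5.905)² = 11.18 × 23.9 × 34.869025 ≈ 9,317.1 × g
Target RCF = 3 × 9,317.1 ≈ 27,951.3 × g
Your rotor: r = 258 mm / 2 = 129 mm = 12.9 cm
27,951.3 = 11.18 × 12.9 × (N/1000)²
(N/1000)² = 27,951.3 / 144.222 = 193.8075
N = 1000 × √193.8075 ≈ 13,921.5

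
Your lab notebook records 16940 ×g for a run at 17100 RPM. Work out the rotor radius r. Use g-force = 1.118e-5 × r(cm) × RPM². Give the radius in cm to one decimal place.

16940 = 1.118 × 10⁻⁵ × r × (17100)²
r = 16940 / (1.118 × 10⁻⁵ × 292,410,000) = 16940 / 3269.144 ≈ 5.182 cm

5.2 cm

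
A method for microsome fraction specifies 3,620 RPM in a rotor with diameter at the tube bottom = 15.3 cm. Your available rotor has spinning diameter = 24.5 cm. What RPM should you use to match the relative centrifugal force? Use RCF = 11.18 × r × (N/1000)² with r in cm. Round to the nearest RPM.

2861 RPM

Original rotor: r = 15.3 / 2 = 7.65 cm
RCF = 11.18 × r × (N/1000)²
RCF_original = 11.18 × 7.65 × (3.62)² = 11.18 × 7.65 × 13.1044 ≈ 1,120.8 × g
Your rotor: r = 24.5 / 2 = 12.25 cm
1,120.8 = 11.18 × 12.25 × (N/1000)²
(N/1000)² = 1,120.8 / 136.955 = 8.18371
N = 1000 × √8.18371 ≈ 2,860.7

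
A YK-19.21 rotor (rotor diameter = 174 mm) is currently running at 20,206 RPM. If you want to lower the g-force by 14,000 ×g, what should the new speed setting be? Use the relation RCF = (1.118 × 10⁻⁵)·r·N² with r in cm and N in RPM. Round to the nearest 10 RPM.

16260 RPM

r = 174 mm / 2 = 87 mm = 8.7 cm
Current RCF = 1.118 × 10⁻⁵ × 8.7 × (20206)² = 1.118 × 10⁻⁵ × 8.7 × 408,282,436 ≈ 39,712 × g
Target RCF = 39,712 − 14,000 = 25,712 × g
N² = 25,712 / (9.7266 × 10⁻⁵) = 264,347,254
N ≈ √264,347,254 ≈ 16,258.8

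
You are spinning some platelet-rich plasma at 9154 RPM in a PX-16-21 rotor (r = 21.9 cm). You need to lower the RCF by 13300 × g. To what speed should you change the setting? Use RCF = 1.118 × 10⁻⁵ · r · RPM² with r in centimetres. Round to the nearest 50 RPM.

Current RCF = 1.118 × 10⁻⁵ × 21.9 × (9154)² = 1.118 × 10⁻⁵ × 21.9 × 83,795,716 ≈ 20,516.7 × g
Target RCF = 20,516.7 − 13,300 = 7,216.7 × g
N² = 7,216.7 / (24.4842 × 10⁻⁵) = 29,474,927
N ≈ √29,474,927 ≈ 5,429.1

N₂ ≈ 5450 RPM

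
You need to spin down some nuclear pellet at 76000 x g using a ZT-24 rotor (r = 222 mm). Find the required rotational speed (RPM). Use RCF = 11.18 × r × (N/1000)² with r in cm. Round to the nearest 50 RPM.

r = 222 mm = 22.2 cm
76,000 = 11.18 × 22.2 × (N/1000)²
(N/1000)² = 76,000 / 248.196 = 306.2096
N = 1000 × √306.2096 ≈ 17,498.8

≈ 17500 RPM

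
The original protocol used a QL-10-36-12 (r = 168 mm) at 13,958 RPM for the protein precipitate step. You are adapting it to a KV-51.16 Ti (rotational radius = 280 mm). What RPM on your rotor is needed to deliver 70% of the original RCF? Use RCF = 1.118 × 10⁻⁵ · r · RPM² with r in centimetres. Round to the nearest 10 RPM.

9050 RPM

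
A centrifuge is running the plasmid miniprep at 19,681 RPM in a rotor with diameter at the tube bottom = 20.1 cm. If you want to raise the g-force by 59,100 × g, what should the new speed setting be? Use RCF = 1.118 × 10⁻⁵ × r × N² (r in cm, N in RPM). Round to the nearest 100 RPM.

N₂ ≈ 30200 RPM

r = 20.1 / 2 = 10.05 cm
Current RCF = 1.118 × 10⁻⁵ × 10.05 × (19681)² = 1.118 × 10⁻⁵ × 10.05 × 387,341,761 ≈ 43,521.3 × g
Target RCF = 43,521.3 + 59,100 = 102,621.3 × g
N² = 102,621.3 / (11.2359 × 10⁻⁵) = 913,334,045
N ≈ √913,334,045 ≈ 30,221.4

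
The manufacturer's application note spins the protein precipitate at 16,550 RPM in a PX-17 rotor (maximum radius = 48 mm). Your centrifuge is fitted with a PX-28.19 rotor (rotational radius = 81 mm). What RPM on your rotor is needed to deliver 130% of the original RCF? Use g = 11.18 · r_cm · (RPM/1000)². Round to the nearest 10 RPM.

14530 RPM

Original rotor: r = 48 mm = 4.8 cm
RCF_original = 11.18 × 4.8 × (16.55)² = 11.18 × 4.8 × 273.9025 ≈ 14,698.7 × g
Target RCF = 1.3 × 14,698.7 ≈ 19,108.3 × g
Your rotor: r = 81 mm = 8.1 cm
19,108.3 = 11.18 × 8.1 × (N/1000)²
(N/1000)² = 19,108.3 / 90.558 = 211.0062
N = 1000 × √211.0062 ≈ 14,526.1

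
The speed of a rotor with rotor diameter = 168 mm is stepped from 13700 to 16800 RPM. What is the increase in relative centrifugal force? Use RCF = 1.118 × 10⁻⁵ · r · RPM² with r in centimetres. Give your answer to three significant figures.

r = 168 mm / 2 = 84 mm = 8.4 cm
RCF₁ = 1.118 × 10⁻⁵ × 8.4 × (13700)² = 1.118 × 10⁻⁵ × 8.4 × 187,690,000 ≈ 17,626.3 × g
RCF₂ = 1.118 × 10⁻⁵ × 8.4 × (16800)² = 1.118 × 10⁻⁵ × 8.4 × 282,240,000 ≈ 26,505.7 × g
Increase = 26,505.7 − 17,626.3 = 8,879.4

8880 ×g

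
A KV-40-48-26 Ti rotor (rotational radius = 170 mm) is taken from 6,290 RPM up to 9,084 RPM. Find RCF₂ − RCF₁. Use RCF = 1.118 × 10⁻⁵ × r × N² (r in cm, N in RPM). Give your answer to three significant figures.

r = 170 mm = 17.0 cm
RCF₁ = 1.118 × 10⁻⁵ × 17 × (6290)² = 1.118 × 10⁻⁵ × 17 × 39,564,100 ≈ 7,519.6 × g
RCF₂ = 1.118 × 10⁻⁵ × 17 × (9084)² = 1.118 × 10⁻⁵ × 17 × 82,519,056 ≈ 15,683.6 × g
Increase = 15,683.6 − 7,519.6 = 8,164

≈ 8160 × g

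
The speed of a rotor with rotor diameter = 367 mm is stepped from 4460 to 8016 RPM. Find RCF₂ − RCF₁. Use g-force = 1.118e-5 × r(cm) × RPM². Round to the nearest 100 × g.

≈ 9100 × g

r = 367 mm / 2 = 183.5 mm = 18.35 cm
RCF₁ = 1.118 × 10⁻⁵ × 18.35 × (4460)² = 1.118 × 10⁻⁵ × 18.35 × 19,891,600 ≈ 4,080.8 × g
RCF₂ = 1.118 × 10⁻⁵ × 18.35 × (8016)² = 1.118 × 10⁻⁵ × 18.35 × 64,256,256 ≈ 13,182.4 × g
Increase = 13,182.4 − 4,080.8 = 9,101.6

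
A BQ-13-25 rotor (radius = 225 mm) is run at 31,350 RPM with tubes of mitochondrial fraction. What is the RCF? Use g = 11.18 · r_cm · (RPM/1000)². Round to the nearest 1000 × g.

RCF ≈ 247000 × g

r = 225 mm = 22.5 cm
RCF = 11.18 × 22.5 × (31.35)² = 11.18 × 22.5 × 982.8225 ≈ 247,229 × g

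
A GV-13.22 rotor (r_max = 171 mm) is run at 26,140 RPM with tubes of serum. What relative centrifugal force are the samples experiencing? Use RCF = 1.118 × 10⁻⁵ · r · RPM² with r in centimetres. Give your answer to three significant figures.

RCF ≈ 131000 ×g

r = 171 mm = 17.1 cm
RCF = 1.118 × 10⁻⁵ × r × N²
RCF = 1.118 × 10⁻⁵ × 17.1 × (26140)² = 1.118 × 10⁻⁵ × 17.1 × 683,299,600 ≈ 130,631.9 × g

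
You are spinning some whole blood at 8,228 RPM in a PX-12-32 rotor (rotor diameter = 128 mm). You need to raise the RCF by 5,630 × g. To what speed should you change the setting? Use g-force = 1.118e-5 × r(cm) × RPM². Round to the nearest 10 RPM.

≈ 12100 RPM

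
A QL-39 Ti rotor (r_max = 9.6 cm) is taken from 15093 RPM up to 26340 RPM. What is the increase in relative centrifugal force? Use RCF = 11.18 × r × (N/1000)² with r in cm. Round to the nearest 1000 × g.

RCF₁ = 11.18 × 9.6 × (15.093)² = 11.18 × 9.6 × 227.798649 ≈ 24,449.2 × g
RCF₂ = 11.18 × 9.6 × (26.34)² = 11.18 × 9.6 × 693.7956 ≈ 74,463.7 × g
Increase = 74,463.7 − 24,449.2 = 50,014.5

≈ 50000 x g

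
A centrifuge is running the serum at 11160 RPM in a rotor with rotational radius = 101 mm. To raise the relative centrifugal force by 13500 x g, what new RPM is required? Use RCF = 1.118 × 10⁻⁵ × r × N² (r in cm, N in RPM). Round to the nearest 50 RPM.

15600 RPM

r = 101 mm = 10.1 cm
Current RCF = 1.118 × 10⁻⁵ × 10.1 × (11160)² = 1.118 × 10⁻⁵ × 10.1 × 124,545,600 ≈ 14,063.4 × g
Target RCF = 14,063.4 + 13,500 = 27,563.4 × g
N² = 27,563.4 / (11.2918 × 10⁻⁵) = 244,101,029
N ≈ √244,101,029 ≈ 15,623.7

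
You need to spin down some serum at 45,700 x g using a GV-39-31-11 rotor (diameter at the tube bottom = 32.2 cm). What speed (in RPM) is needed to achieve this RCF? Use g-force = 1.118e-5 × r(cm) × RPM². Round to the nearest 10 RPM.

≈ 15930 RPM

r = 32.2 / 2 = 16.1 cm
45,700 = 1.118 × 10⁻⁵ × 16.1 × N²
N² = 45,700 / (17.9998 × 10⁻⁵) = 253,891,710
N ≈ √253,891,710 ≈ 15,934.0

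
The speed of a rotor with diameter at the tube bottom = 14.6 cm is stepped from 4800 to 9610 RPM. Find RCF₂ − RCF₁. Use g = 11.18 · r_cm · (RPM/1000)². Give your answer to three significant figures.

5660 x g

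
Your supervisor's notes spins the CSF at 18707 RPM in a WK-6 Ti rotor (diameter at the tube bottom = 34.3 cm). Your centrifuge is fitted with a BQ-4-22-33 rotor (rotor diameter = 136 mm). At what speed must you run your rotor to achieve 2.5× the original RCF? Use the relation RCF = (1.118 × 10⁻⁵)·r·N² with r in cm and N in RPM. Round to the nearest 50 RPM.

Original rotor: r = 34.3 / 2 = 17.15 cm
RCF = 1.118 × 10⁻⁵ × r × N²
RCF_original = 1.118 × 10⁻⁵ × 17.15 × (18707)² = 1.118 × 10⁻⁵ × 17.15 × 349,951,849 ≈ 67,098.7 × g
Target RCF = 2.5 × 67,098.7 ≈ 167,746.8 × g
Your rotor: r = 136 mm / 2 = 68 mm = 6.8 cm
167,746.8 = 1.118 × 10⁻⁵ × 6.8 × N²
N² = 167,746.8 / (7.6024 × 10⁻⁵) = 2,206,497,948
N ≈ √2,206,497,948 ≈ 46,973.4

≈ 46950 RPM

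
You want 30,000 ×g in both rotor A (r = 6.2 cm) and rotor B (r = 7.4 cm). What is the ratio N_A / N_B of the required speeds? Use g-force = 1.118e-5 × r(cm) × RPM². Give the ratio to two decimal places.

1.09

At fixed RCF, N ∝ 1/√r, so N_A/N_B = √(r_B/r_A) = √(7.4/6.2) = √1.193548 = 1.0925.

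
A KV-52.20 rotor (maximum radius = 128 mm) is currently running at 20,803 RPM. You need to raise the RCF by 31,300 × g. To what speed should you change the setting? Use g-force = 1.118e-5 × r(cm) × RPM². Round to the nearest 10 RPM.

r = 128 mm = 12.8 cm
Current RCF = 1.118 × 10⁻⁵ × 12.8 × (20803)² = 1.118 × 10⁻⁵ × 12.8 × 432,764,809 ≈ 61,930.4 × g
Target RCF = 61,930.4 + 31,300 = 93,230.4 × g
N² = 93,230.4 / (14.3104 × 10⁻⁵) = 651,487,030
N ≈ √651,487,030 ≈ 25,524.2

N₂ ≈ 25520 RPM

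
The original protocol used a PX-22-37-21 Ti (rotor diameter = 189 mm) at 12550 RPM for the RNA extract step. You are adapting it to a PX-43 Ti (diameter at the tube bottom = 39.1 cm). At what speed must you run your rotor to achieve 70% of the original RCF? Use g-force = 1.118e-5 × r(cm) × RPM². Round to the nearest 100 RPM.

7300 RPM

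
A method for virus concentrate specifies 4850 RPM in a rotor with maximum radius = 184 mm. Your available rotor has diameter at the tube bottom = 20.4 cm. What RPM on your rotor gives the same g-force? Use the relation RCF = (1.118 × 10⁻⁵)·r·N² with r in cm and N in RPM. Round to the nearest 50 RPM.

Original rotor: r = 184 mm = 18.4 cm
RCF_original = 1.118 × 10⁻⁵ × 18.4 × (4850)² = 1.118 × 10⁻⁵ × 18.4 × 23,522,500 ≈ 4,838.9 × g
Your rotor: r = 20.4 / 2 = 10.2 cm
4,838.9 = 1.118 × 10⁻⁵ × 10.2 × N²
N² = 4,838.9 / (11.4036 × 10⁻⁵) = 42,433,091
N ≈ √42,433,091 ≈ 6,514.1

6500 RPM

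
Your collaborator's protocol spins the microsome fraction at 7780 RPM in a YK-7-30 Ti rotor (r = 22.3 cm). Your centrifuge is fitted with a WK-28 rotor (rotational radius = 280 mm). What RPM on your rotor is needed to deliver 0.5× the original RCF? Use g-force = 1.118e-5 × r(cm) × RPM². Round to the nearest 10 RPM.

4910 RPM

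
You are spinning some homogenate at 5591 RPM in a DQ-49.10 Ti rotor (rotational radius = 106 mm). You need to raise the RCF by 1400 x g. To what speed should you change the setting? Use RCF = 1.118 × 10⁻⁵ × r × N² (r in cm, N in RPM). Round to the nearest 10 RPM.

6560 RPM

r = 106 mm = 10.6 cm
Current RCF = 1.118 × 10⁻⁵ × 10.6 × (5591)² = 1.118 × 10⁻⁵ × 10.6 × 31,259,281 ≈ 3,704.5 × g
Target RCF = 3,704.5 + 1,400 = 5,104.5 × g
N² = 5,104.5 / (11.8508 × 10⁻⁵) = 43,073,041
N ≈ √43,073,041 ≈ 6,563.0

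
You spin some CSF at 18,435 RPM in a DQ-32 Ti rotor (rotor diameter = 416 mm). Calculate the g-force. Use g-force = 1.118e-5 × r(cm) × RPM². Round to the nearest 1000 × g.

r = 416 mm / 2 = 208 mm = 20.8 cm
RCF = 1.118 × 10⁻⁵ × r × N²
RCF = 1.118 × 10⁻⁵ × 20.8 × (18435)² = 1.118 × 10⁻⁵ × 20.8 × 339,849,225 ≈ 79,029.9 × g

79000 × g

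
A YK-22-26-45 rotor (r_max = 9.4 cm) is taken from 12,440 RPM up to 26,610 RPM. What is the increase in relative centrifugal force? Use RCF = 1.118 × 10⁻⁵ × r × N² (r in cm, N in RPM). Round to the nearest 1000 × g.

RCF₁ = 1.118 × 10⁻⁵ × 9.4 × (12440)² = 1.118 × 10⁻⁵ × 9.4 × 154,753,600 ≈ 16,263.4 × g
RCF₂ = 1.118 × 10⁻⁵ × 9.4 × (26610)² = 1.118 × 10⁻⁵ × 9.4 × 708,092,100 ≈ 74,414.8 × g
Increase = 74,414.8 − 16,263.4 = 58,151.4

58000 ×g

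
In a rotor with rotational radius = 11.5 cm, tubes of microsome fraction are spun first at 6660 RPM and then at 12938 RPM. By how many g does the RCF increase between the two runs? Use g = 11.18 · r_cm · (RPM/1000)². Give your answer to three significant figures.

≈ 15800 g

RCF₁ = 11.18 × 11.5 × (6.66)² = 11.18 × 11.5 × 44.3556 ≈ 5,702.8 × g
RCF₂ = 11.18 × 11.5 × (12.938)² = 11.18 × 11.5 × 167.391844 ≈ 21,521.6 × g
Increase = 21,521.6 − 5,702.8 = 15,818.8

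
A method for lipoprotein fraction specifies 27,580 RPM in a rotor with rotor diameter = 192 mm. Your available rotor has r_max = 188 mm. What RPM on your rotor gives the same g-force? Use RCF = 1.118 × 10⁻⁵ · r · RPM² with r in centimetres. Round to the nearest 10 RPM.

≈ 19710 RPM

Original rotor: r = 192 mm / 2 = 96 mm = 9.6 cm
RCF_original = 1.118 × 10⁻⁵ × 9.6 × (27580)² = 1.118 × 10⁻⁵ × 9.6 × 760,656,400 ≈ 81,639.7 × g
Your rotor: r = 188 mm = 18.8 cm
81,639.7 = 1.118 × 10⁻⁵ × 18.8 × N²
N² = 81,639.7 / (21.0184 × 10⁻⁵) = 388,420,146
N ≈ √388,420,146 ≈ 19,708.4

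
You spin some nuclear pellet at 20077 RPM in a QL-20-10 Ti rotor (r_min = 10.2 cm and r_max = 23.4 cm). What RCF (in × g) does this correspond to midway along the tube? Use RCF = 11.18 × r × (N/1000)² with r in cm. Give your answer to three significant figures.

r_avg = (10.2 + 23.4) / 2 = 16.8 cm
RCF = 11.18 × 16.8 × (20.077)² = 11.18 × 16.8 × 403.085929 ≈ 75,709.2 × g

RCF ≈ 75700 × g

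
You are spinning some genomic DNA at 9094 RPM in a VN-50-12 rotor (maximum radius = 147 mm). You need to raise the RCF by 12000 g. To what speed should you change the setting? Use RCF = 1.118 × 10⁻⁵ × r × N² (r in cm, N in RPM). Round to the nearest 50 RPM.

N₂ ≈ 12500 RPM

r = 147 mm = 14.7 cm
Current RCF = 1.118 × 10⁻⁵ × 14.7 × (9094)² = 1.118 × 10⁻⁵ × 14.7 × 82,700,836 ≈ 13,591.6 × g
Target RCF = 13,591.6 + 12,000 = 25,591.6 × g
N² = 25,591.6 / (16.4346 × 10⁻⁵) = 155,717,815
N ≈ √155,717,815 ≈ 12,478.7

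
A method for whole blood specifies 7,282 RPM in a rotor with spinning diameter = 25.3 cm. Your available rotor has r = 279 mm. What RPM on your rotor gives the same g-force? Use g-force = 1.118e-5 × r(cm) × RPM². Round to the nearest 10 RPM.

Original rotor: r = 25.3 / 2 = 12.65 cm
RCF_original = 1.118 × 10⁻⁵ × 12.65 × (7282)² = 1.118 × 10⁻⁵ × 12.65 × 53,027,524 ≈ 7,499.5 × g
Your rotor: r = 279 mm = 27.9 cm
7,499.5 = 1.118 × 10⁻⁵ × 27.9 × N²
N² = 7,499.5 / (31.1922 × 10⁻⁵) = 24,042,870
N ≈ √24,042,870 ≈ 4,903.4

≈ 4900 RPM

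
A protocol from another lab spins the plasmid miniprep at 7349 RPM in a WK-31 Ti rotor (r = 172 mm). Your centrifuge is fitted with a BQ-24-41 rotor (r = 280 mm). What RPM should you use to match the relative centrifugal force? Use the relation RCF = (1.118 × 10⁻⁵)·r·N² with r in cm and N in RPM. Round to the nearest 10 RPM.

Original rotor: r = 172 mm = 17.2 cm
RCF_original = 1.118 × 10⁻⁵ × 17.2 × (7349)² = 1.118 × 10⁻⁵ × 17.2 × 54,007,801 ≈ 10,385.5 × g
Your rotor: r = 280 mm = 28.0 cm
10,385.5 = 1.118 × 10⁻⁵ × 28 × N²
N² = 10,385.5 / (31.304 × 10⁻⁵) = 33,176,271
N ≈ √33,176,271 ≈ 5,759.9

5760 RPM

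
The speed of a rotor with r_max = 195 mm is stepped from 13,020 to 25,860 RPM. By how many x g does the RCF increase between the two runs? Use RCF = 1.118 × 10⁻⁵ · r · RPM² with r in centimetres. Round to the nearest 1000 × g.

r = 195 mm = 19.5 cm
RCF₁ = 1.118 × 10⁻⁵ × 19.5 × (13020)² = 1.118 × 10⁻⁵ × 19.5 × 169,520,400 ≈ 36,957.1 × g
RCF₂ = 1.118 × 10⁻⁵ × 19.5 × (25860)² = 1.118 × 10⁻⁵ × 19.5 × 668,739,600 ≈ 145,791.9 × g
Increase = 145,791.9 − 36,957.1 = 108,834.8

≈ 109000 x g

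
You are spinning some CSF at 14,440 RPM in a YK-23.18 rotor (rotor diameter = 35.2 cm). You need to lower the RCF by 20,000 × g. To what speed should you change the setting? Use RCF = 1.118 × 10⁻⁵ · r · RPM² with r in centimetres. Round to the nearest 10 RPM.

10340 RPM

r = 35.2 / 2 = 17.6 cm
Current RCF = 1.118 × 10⁻⁵ × 17.6 × (14440)² = 1.118 × 10⁻⁵ × 17.6 × 208,513,600 ≈ 41,028.8 × g
Target RCF = 41,028.8 − 20,000 = 21,028.8 × g
N² = 21,028.8 / (19.6768 × 10⁻⁵) = 106,871,036
N ≈ √106,871,036 ≈ 10,337.8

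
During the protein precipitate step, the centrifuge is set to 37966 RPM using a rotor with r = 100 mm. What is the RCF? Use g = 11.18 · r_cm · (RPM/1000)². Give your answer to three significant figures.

r = 100 mm = 10.0 cm
RCF = 11.18 × 10 × (37.966)² = 11.18 × 10 × 1,441.417156 ≈ 161,150.4 × g

161000 ×g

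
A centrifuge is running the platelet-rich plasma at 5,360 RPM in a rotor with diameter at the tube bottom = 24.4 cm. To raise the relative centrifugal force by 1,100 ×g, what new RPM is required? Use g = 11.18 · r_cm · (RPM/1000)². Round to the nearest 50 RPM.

N₂ ≈ 6050 RPM

r = 24.4 / 2 = 12.2 cm
Current RCF = 11.18 × 12.2 × (5.36)² = 11.18 × 12.2 × 28.7296 ≈ 3,918.6 × g
Target RCF = 3,918.6 + 1,100 = 5,018.6 × g
(N/1000)² = 5,018.6 / 136.396 = 36.79433
N = 1000 × √36.79433 ≈ 6,065.8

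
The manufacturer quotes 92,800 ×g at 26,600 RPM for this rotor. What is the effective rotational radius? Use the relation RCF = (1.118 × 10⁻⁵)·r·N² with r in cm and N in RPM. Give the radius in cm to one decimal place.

11.7 cm

92800 = 1.118 × 10⁻⁵ × r × (26600)²
r = 92800 / (1.118 × 10⁻⁵ × 707,560,000) = 92800 / 7910.521 ≈ 11.731 cm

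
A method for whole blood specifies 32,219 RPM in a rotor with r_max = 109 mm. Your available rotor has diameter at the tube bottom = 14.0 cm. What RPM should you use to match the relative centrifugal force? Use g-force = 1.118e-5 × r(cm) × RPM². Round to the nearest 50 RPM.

≈ 40200 RPM

Original rotor: r = 109 mm = 10.9 cm
RCF_original = 1.118 × 10⁻⁵ × 10.9 × (32219)² = 1.118 × 10⁻⁵ × 10.9 × 1,038,063,961 ≈ 126,500.6 × g
Your rotor: r = 14.0 / 2 = 7 cm
126,500.6 = 1.118 × 10⁻⁵ × 7 × N²
N² = 126,500.6 / (7.826 × 10⁻⁵) = 1,616,414,516
N ≈ √1,616,414,516 ≈ 40,204.7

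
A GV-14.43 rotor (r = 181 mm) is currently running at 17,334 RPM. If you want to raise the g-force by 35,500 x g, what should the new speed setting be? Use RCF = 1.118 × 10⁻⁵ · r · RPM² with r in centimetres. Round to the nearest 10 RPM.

N₂ ≈ 21820 RPM

r = 181 mm = 18.1 cm
Current RCF = 1.118 × 10⁻⁵ × 18.1 × (17334)² = 1.118 × 10⁻⁵ × 18.1 × 300,467,556 ≈ 60,802 × g
Target RCF = 60,802 + 35,500 = 96,302 × g
N² = 96,302 / (20.2358 × 10⁻⁵) = 475,899,149
N ≈ √475,899,149 ≈ 21,815.1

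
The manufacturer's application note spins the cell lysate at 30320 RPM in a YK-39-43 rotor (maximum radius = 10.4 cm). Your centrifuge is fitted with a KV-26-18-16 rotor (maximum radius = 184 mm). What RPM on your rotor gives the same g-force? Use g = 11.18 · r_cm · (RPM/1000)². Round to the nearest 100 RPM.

RCF_original = 11.18 × 10.4 × (30.32)² = 11.18 × 10.4 × 919.3024 ≈ 106,889.1 × g
Your rotor: r = 184 mm = 18.4 cm
106,889.1 = 11.18 × 18.4 × (N/1000)²
(N/1000)² = 106,889.1 / 205.712 = 519.6056
N = 1000 × √519.6056 ≈ 22,794.9

22800 RPM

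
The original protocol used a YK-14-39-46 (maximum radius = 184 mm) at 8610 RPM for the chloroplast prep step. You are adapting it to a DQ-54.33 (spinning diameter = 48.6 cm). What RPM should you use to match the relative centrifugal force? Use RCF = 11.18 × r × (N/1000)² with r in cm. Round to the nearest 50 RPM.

7500 RPM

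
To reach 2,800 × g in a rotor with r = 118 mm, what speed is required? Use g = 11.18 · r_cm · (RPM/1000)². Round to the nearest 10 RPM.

≈ 4610 RPM

r = 118 mm = 11.8 cm
RCF = 11.18 × r × (N/1000)²
2,800 = 11.18 × 11.8 × (N/1000)²
(N/1000)² = 2,800 / 131.924 = 21.22434
N = 1000 × √21.22434 ≈ 4,607.0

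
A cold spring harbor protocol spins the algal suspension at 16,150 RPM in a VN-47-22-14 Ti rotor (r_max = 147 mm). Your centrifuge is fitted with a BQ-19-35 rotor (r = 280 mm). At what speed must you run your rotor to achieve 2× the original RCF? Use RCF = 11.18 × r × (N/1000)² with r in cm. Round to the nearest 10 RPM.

Original rotor: r = 147 mm = 14.7 cm
RCF_original = 11.18 × 14.7 × (16.15)² = 11.18 × 14.7 × 260.8225 ≈ 42,865.1 × g
Target RCF = 2 × 42,865.1 ≈ 85,730.2 × g
Your rotor: r = 280 mm = 28.0 cm
85,730.2 = 11.18 × 28 × (N/1000)²
(N/1000)² = 85,730.2 / 313.04 = 273.8634
N = 1000 × √273.8634 ≈ 16,548.8

16550 RPM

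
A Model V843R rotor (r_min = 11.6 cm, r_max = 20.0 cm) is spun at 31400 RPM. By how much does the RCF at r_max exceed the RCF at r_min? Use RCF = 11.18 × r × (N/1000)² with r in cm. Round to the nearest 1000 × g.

≈ 93000 × g

RCF_max = 11.18 × 20 × (31.4)² = 11.18 × 20 × 985.96 ≈ 220,460.7 × g
RCF_min = 11.18 × 11.6 × (31.4)² = 11.18 × 11.6 × 985.96 ≈ 127,867.2 × g
ΔRCF = 220,460.7 − 127,867.2 = 92,593.5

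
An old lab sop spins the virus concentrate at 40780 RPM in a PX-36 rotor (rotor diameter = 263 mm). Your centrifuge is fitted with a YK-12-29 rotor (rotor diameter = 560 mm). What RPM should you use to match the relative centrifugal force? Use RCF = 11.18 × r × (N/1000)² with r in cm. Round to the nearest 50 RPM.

27950 RPM

Original rotor: r = 263 mm / 2 = 131.5 mm = 13.15 cm
RCF_original = 11.18 × 13.15 × (40.78)² = 11.18 × 13.15 × 1,663.0084 ≈ 244,490.5 × g
Your rotor: r = 560 mm / 2 = 280 mm = 28 cm
244,490.5 = 11.18 × 28 × (N/1000)²
(N/1000)² = 244,490.5 / 313.04 = 781.02
N = 1000 × √781.02 ≈ 27,946.7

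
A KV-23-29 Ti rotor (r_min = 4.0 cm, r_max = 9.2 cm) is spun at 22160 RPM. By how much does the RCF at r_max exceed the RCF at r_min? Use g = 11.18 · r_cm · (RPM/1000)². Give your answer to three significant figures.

ΔRCF = 11.18 × (r_max − r_min) × (N/1000)² = 11.18 × 5.2 × 491.0656 ≈ 28,548.6

28500 x g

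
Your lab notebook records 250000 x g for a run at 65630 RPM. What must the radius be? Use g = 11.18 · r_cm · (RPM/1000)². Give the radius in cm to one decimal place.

5.2 cm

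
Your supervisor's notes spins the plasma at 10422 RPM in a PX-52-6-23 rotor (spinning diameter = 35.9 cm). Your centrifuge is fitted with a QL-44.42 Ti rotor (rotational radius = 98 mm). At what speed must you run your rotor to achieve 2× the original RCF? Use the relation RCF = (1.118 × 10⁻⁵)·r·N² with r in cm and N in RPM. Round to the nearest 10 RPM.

≈ 19950 RPM

Original rotor: r = 35.9 / 2 = 17.95 cm
RCF = 1.118 × 10⁻⁵ × r × N²
RCF_original = 1.118 × 10⁻⁵ × 17.95 × (10422)² = 1.118 × 10⁻⁵ × 17.95 × 108,618,084 ≈ 21,797.6 × g
Target RCF = 2 × 21,797.6 ≈ 43,595.2 × g
Your rotor: r = 98 mm = 9.8 cm
43,595.2 = 1.118 × 10⁻⁵ × 9.8 × N²
N² = 43,595.2 / (10.9564 × 10⁻⁵) = 397,897,119
N ≈ √397,897,119 ≈ 19,947.4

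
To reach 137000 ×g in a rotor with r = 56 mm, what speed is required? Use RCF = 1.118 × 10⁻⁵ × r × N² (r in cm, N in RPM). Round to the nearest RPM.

r = 56 mm = 5.6 cm
137,000 = 1.118 × 10⁻⁵ × 5.6 × N²
N² = 137,000 / (6.2608 × 10⁻⁵) = 2,188,218,758
N ≈ √2,188,218,758 ≈ 46,778.4

N ≈ 46778 RPM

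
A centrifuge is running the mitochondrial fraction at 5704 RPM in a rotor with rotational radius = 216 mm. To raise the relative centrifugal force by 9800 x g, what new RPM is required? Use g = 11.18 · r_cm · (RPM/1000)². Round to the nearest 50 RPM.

r = 216 mm = 21.6 cm
Current RCF = 11.18 × 21.6 × (5.704)² = 11.18 × 21.6 × 32.535616 ≈ 7,857 × g
Target RCF = 7,857 + 9,800 = 17,657 × g
(N/1000)² = 17,657 / 241.488 = 73.1175
N = 1000 × √73.1175 ≈ 8,550.9

≈ 8550 RPM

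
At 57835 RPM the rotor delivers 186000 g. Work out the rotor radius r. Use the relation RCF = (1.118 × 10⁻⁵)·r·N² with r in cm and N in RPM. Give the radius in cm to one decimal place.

186000 = 1.118 × 10⁻⁵ × r × (57835)²
r = 186000 / (1.118 × 10⁻⁵ × 3,344,887,225) = 186000 / 37395.84 ≈ 4.974 cm

r ≈ 5.0 cm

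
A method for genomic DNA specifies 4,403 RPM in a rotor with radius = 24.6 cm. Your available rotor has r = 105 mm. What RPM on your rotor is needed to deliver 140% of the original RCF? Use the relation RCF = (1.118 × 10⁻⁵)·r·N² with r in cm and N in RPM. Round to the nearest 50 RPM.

RCF_original = 1.118 × 10⁻⁵ × 24.6 × (4403)² = 1.118 × 10⁻⁵ × 24.6 × 19,386,409 ≈ 5,331.8 × g
Target RCF = 1.4 × 5,331.8 ≈ 7,464.5 × g
Your rotor: r = 105 mm = 10.5 cm
7,464.5 = 1.118 × 10⁻⁵ × 10.5 × N²
N² = 7,464.5 / (11.739 × 10⁻⁵) = 63,587,188
N ≈ √63,587,188 ≈ 7,974.2

7950 RPM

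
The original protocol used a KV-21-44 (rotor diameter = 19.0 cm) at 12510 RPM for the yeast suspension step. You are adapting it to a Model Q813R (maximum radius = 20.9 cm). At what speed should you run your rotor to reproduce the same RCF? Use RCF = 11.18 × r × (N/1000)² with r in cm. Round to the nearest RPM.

≈ 8434 RPM

Original rotor: r = 19.0 / 2 = 9.5 cm
RCF = 11.18 × r × (N/1000)²
RCF_original = 11.18 × 9.5 × (12.51)² = 11.18 × 9.5 × 156.5001 ≈ 16,621.9 × g
16,621.9 = 11.18 × 20.9 × (N/1000)²
(N/1000)² = 16,621.9 / 233.662 = 71.13651
N = 1000 × √71.13651 ≈ 8,434.2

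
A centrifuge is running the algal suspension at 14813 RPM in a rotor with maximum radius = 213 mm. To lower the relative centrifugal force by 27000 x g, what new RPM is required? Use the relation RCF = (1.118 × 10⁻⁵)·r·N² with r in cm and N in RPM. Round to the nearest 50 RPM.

10300 RPM

r = 213 mm = 21.3 cm
Current RCF = 1.118 × 10⁻⁵ × 21.3 × (14813)² = 1.118 × 10⁻⁵ × 21.3 × 219,424,969 ≈ 52,252.5 × g
Target RCF = 52,252.5 − 27,000 = 25,252.5 × g
N² = 25,252.5 / (23.8134 × 10⁻⁵) = 106,043,236
N ≈ √106,043,236 ≈ 10,297.7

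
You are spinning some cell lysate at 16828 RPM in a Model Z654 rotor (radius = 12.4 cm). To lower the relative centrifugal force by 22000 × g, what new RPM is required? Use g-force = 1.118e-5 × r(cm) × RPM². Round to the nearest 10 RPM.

≈ 11160 RPM

Current RCF = 1.118 × 10⁻⁵ × 12.4 × (16828)² = 1.118 × 10⁻⁵ × 12.4 × 283,181,584 ≈ 39,258 × g
Target RCF = 39,258 − 22,000 = 17,258 × g
N² = 17,258 / (13.8632 × 10⁻⁵) = 124,487,853
N ≈ √124,487,853 ≈ 11,157.4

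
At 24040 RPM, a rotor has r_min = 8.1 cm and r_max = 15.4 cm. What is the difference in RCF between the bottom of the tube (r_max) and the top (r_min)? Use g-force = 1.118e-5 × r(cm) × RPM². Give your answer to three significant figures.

47200 ×g

RCF_max = 1.118 × 10⁻⁵ × 15.4 × (24040)² = 1.118 × 10⁻⁵ × 15.4 × 577,921,600 ≈ 99,501.9 × g
RCF_min = 1.118 × 10⁻⁵ × 8.1 × (24040)² = 1.118 × 10⁻⁵ × 8.1 × 577,921,600 ≈ 52,335.4 × g
ΔRCF = 99,501.9 − 52,335.4 = 47,166.5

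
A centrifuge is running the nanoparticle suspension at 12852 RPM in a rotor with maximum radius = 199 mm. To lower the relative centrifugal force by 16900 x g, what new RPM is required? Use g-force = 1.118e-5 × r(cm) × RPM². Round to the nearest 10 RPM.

N₂ ≈ 9450 RPM

r = 199 mm = 19.9 cm
Current RCF = 1.118 × 10⁻⁵ × 19.9 × (12852)² = 1.118 × 10⁻⁵ × 19.9 × 165,173,904 ≈ 36,748.2 × g
Target RCF = 36,748.2 − 16,900 = 19,848.2 × g
N² = 19,848.2 / (22.2482 × 10⁻⁵) = 89,212,610
N ≈ √89,212,610 ≈ 9,445.2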